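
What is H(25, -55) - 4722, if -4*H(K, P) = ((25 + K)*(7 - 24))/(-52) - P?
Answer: -492943/104 ≈ -4739.8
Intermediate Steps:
H(K, P) = -425/208 - 17*K/208 + P/4 (H(K, P) = -(((25 + K)*(7 - 24))/(-52) - P)/4 = -(((25 + K)*(-17))*(-1/52) - P)/4 = -((-425 - 17*K)*(-1/52) - P)/4 = -((425/52 + 17*K/52) - P)/4 = -(425/52 - P + 17*K/52)/4 = -425/208 - 17*K/208 + P/4)
H(25, -55) - 4722 = (-425/208 - 17/208*25 + (1/4)*(-55)) - 4722 = (-425/208 - 425/208 - 55/4) - 4722 = -1855/104 - 4722 = -492943/104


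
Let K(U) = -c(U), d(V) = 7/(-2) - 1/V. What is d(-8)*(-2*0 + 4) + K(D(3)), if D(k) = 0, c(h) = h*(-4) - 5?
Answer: -17/2 ≈ -8.5000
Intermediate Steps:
c(h) = -5 - 4*h (c(h) = -4*h - 5 = -5 - 4*h)
d(V) = -7/2 - 1/V (d(V) = 7*(-½) - 1/V = -7/2 - 1/V)
K(U) = 5 + 4*U (K(U) = -(-5 - 4*U) = 5 + 4*U)
d(-8)*(-2*0 + 4) + K(D(3)) = (-7/2 - 1/(-8))*(-2*0 + 4) + (5 + 4*0) = (-7/2 - 1*(-⅛))*(0 + 4) + (5 + 0) = (-7/2 + ⅛)*4 + 5 = -27/8*4 + 5 = -27/2 + 5 = -17/2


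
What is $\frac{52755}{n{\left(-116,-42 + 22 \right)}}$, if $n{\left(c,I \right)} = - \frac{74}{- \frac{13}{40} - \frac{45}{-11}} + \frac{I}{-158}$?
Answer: $- \frac{460385851}{170378} \approx -2702.1$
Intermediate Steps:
$n{\left(c,I \right)} = - \frac{32560}{1657} - \frac{I}{158}$ ($n{\left(c,I \right)} = - \frac{74}{\left(-13\right) \frac{1}{40} - - \frac{45}{11}} + I \left(- \frac{1}{158}\right) = - \frac{74}{- \frac{13}{40} + \frac{45}{11}} - \frac{I}{158} = - \frac{74}{\frac{1657}{440}} - \frac{I}{158} = \left(-74\right) \frac{440}{1657} - \frac{I}{158} = - \frac{32560}{1657} - \frac{I}{158}$)
$\frac{52755}{n{\left(-116,-42 + 22 \right)}} = \frac{52755}{- \frac{32560}{1657} - \frac{-42 + 22}{158}} = \frac{52755}{- \frac{32560}{1657} - - \frac{10}{79}} = \frac{52755}{- \frac{32560}{1657} + \frac{10}{79}} = \frac{52755}{- \frac{2555670}{130903}} = 52755 \left(- \frac{130903}{2555670}\right) = - \frac{460385851}{170378}$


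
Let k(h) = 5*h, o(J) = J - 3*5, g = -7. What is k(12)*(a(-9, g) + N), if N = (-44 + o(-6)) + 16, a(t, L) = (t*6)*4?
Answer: -15900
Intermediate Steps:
o(J) = -15 + J (o(J) = J - 15 = -15 + J)
a(t, L) = 24*t (a(t, L) = (6*t)*4 = 24*t)
N = -49 (N = (-44 + (-15 - 6)) + 16 = (-44 - 21) + 16 = -65 + 16 = -49)
k(12)*(a(-9, g) + N) = (5*12)*(24*(-9) - 49) = 60*(-216 - 49) = 60*(-265) = -15900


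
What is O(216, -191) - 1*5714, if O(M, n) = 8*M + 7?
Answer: -3979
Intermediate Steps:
O(M, n) = 7 + 8*M
O(216, -191) - 1*5714 = (7 + 8*216) - 1*5714 = (7 + 1728) - 5714 = 1735 - 5714 = -3979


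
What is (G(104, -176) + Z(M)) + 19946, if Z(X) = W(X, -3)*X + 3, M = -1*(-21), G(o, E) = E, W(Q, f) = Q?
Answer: 20214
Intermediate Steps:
M = 21
Z(X) = 3 + X² (Z(X) = X*X + 3 = X² + 3 = 3 + X²)
(G(104, -176) + Z(M)) + 19946 = (-176 + (3 + 21²)) + 19946 = (-176 + (3 + 441)) + 19946 = (-176 + 444) + 19946 = 268 + 19946 = 20214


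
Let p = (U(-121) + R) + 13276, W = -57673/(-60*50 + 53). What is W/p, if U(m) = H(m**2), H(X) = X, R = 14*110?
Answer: 8239/12401397 ≈ 0.00066436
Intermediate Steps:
R = 1540
W = 8239/421 (W = -57673/(-3000 + 53) = -57673/(-2947) = -57673*(-1/2947) = 8239/421 ≈ 19.570)
U(m) = m**2
p = 29457 (p = ((-121)**2 + 1540) + 13276 = (14641 + 1540) + 13276 = 16181 + 13276 = 29457)
W/p = (8239/421)/29457 = (8239/421)*(1/29457) = 8239/12401397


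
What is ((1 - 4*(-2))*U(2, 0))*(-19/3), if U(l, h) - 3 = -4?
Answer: 57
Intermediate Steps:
U(l, h) = -1 (U(l, h) = 3 - 4 = -1)
((1 - 4*(-2))*U(2, 0))*(-19/3) = ((1 - 4*(-2))*(-1))*(-19/3) = ((1 + 8)*(-1))*(-19*⅓) = (9*(-1))*(-19/3) = -9*(-19/3) = 57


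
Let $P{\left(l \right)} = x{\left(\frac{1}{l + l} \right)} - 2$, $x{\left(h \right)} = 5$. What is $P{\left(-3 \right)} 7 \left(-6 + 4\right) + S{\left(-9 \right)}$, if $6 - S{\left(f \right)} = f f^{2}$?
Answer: $693$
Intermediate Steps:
$S{\left(f \right)} = 6 - f^{3}$ ($S{\left(f \right)} = 6 - f f^{2} = 6 - f^{3}$)
$P{\left(l \right)} = 3$ ($P{\left(l \right)} = 5 - 2 = 3$)
$P{\left(-3 \right)} 7 \left(-6 + 4\right) + S{\left(-9 \right)} = 3 \cdot 7 \left(-6 + 4\right) + \left(6 - \left(-9\right)^{3}\right) = 3 \cdot 7 \left(-2\right) + \left(6 - -729\right) = 3 \left(-14\right) + \left(6 + 729\right) = -42 + 735 = 693$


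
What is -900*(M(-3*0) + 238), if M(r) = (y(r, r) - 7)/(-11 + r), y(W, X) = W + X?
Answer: -2362500/11 ≈ -2.1477e+5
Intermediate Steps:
M(r) = (-7 + 2*r)/(-11 + r) (M(r) = ((r + r) - 7)/(-11 + r) = (2*r - 7)/(-11 + r) = (-7 + 2*r)/(-11 + r))
-900*(M(-3*0) + 238) = -900*((-7 + 2*(-3*0))/(-11 - 3*0) + 238) = -900*((-7 + 2*0)/(-11 + 0) + 238) = -900*((-7 + 0)/(-11) + 238) = -900*(-1/11*(-7) + 238) = -900*(7/11 + 238) = -900*2625/11 = -2362500/11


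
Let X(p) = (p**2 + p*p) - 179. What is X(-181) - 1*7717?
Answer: 57626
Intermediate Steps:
X(p) = -179 + 2*p**2 (X(p) = (p**2 + p**2) - 179 = 2*p**2 - 179 = -179 + 2*p**2)
X(-181) - 1*7717 = (-179 + 2*(-181)**2) - 1*7717 = (-179 + 2*32761) - 7717 = (-179 + 65522) - 7717 = 65343 - 7717 = 57626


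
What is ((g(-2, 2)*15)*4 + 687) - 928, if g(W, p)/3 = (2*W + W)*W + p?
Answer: 2279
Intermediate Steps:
g(W, p) = 3*p + 9*W² (g(W, p) = 3*((2*W + W)*W + p) = 3*((3*W)*W + p) = 3*(3*W² + p) = 3*(p + 3*W²) = 3*p + 9*W²)
((g(-2, 2)*15)*4 + 687) - 928 = (((3*2 + 9*(-2)²)*15)*4 + 687) - 928 = (((6 + 9*4)*15)*4 + 687) - 928 = (((6 + 36)*15)*4 + 687) - 928 = ((42*15)*4 + 687) - 928 = (630*4 + 687) - 928 = (2520 + 687) - 928 = 3207 - 928 = 2279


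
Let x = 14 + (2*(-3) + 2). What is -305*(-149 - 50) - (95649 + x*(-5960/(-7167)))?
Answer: -250574918/7167 ≈ -34962.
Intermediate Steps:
x = 10 (x = 14 + (-6 + 2) = 14 - 4 = 10)
-305*(-149 - 50) - (95649 + x*(-5960/(-7167))) = -305*(-149 - 50) - (95649 + 10*(-5960/(-7167))) = -305*(-199) - (95649 + 10*(-5960*(-1/7167))) = 60695 - (95649 + 10*(5960/7167)) = 60695 - (95649 + 59600/7167) = 60695 - 1*685575983/7167 = 60695 - 685575983/7167 = -250574918/7167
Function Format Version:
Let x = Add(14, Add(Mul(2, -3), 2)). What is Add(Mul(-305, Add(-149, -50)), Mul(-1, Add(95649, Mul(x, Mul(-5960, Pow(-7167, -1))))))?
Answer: Rational(-250574918, 7167) ≈ -34962.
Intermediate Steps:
x = 10 (x = Add(14, Add(-6, 2)) = Add(14, -4) = 10)
Add(Mul(-305, Add(-149, -50)), Mul(-1, Add(95649, Mul(x, Mul(-5960, Pow(-7167, -1)))))) = Add(Mul(-305, Add(-149, -50)), Mul(-1, Add(95649, Mul(10, Mul(-5960, Pow(-7167, -1)))))) = Add(Mul(-305, -199), Mul(-1, Add(95649, Mul(10, Mul(-5960, Rational(-1, 7167)))))) = Add(60695, Mul(-1, Add(95649, Mul(10, Rational(5960, 7167))))) = Add(60695, Mul(-1, Add(95649, Rational(59600, 7167)))) = Add(60695, Mul(-1, Rational(685575983, 7167))) = Add(60695, Rational(-685575983, 7167)) = Rational(-250574918, 7167)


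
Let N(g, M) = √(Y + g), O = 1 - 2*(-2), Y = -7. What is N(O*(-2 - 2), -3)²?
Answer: -27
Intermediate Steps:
O = 5 (O = 1 + 4 = 5)
N(g, M) = √(-7 + g)
N(O*(-2 - 2), -3)² = (√(-7 + 5*(-2 - 2)))² = (√(-7 + 5*(-4)))² = (√(-7 - 20))² = (√(-27))² = (3*I*√3)² = -27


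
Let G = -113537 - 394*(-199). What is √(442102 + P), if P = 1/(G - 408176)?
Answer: √86882369693432091/443307 ≈ 664.91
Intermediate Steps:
G = -35131 (G = -113537 + 78406 = -35131)
P = -1/443307 (P = 1/(-35131 - 408176) = 1/(-443307) = -1/443307 ≈ -2.2558e-6)
√(442102 + P) = √(442102 - 1/443307) = √(195986911313/443307) = √86882369693432091/443307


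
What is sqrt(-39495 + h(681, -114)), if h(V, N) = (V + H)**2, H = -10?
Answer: sqrt(410746) ≈ 640.89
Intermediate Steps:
h(V, N) = (-10 + V)**2 (h(V, N) = (V - 10)**2 = (-10 + V)**2)
sqrt(-39495 + h(681, -114)) = sqrt(-39495 + (-10 + 681)**2) = sqrt(-39495 + 671**2) = sqrt(-39495 + 450241) = sqrt(410746)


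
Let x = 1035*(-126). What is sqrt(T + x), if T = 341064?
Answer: 3*sqrt(23406) ≈ 458.97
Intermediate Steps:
x = -130410
sqrt(T + x) = sqrt(341064 - 130410) = sqrt(210654) = 3*sqrt(23406)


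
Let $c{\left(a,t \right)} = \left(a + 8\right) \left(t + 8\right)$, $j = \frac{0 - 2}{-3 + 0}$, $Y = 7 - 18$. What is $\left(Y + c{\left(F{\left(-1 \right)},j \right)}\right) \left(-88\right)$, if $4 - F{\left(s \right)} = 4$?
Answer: $- \frac{15400}{3} \approx -5133.3$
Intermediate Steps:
$F{\left(s \right)} = 0$ ($F{\left(s \right)} = 4 - 4 = 0$)
$Y = -11$ ($Y = 7 - 18 = -11$)
$j = \frac{2}{3}$ ($j = - \frac{2}{-3} = \left(-2\right) \left(- \frac{1}{3}\right) = \frac{2}{3} \approx 0.66667$)
$c{\left(a,t \right)} = \left(8 + a\right) \left(8 + t\right)$
$\left(Y + c{\left(F{\left(-1 \right)},j \right)}\right) \left(-88\right) = \left(-11 + \left(64 + 8 \cdot 0 + 8 \cdot \frac{2}{3} + 0 \cdot \frac{2}{3}\right)\right) \left(-88\right) = \left(-11 + \left(64 + 0 + \frac{16}{3} + 0\right)\right) \left(-88\right) = \left(-11 + \frac{208}{3}\right) \left(-88\right) = \frac{175}{3} \left(-88\right) = - \frac{15400}{3}$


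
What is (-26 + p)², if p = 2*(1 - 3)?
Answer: 900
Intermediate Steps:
p = -4 (p = 2*(-2) = -4)
(-26 + p)² = (-26 - 4)² = (-30)² = 900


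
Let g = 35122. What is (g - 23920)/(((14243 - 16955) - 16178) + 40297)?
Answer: 11202/21407 ≈ 0.52329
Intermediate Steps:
(g - 23920)/(((14243 - 16955) - 16178) + 40297) = (35122 - 23920)/(((14243 - 16955) - 16178) + 40297) = 11202/((-2712 - 16178) + 40297) = 11202/(-18890 + 40297) = 11202/21407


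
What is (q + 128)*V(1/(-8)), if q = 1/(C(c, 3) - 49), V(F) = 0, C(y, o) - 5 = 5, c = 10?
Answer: 0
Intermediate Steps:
C(y, o) = 10 (C(y, o) = 5 + 5 = 10)
q = -1/39 (q = 1/(10 - 49) = 1/(-39) = -1/39 ≈ -0.025641)
(q + 128)*V(1/(-8)) = (-1/39 + 128)*0 = (4991/39)*0 = 0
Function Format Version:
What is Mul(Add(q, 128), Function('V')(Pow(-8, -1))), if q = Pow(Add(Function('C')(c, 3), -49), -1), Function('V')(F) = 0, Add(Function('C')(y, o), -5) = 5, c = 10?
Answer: 0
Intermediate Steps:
Function('C')(y, o) = 10 (Function('C')(y, o) = Add(5, 5) = 10)
q = Rational(-1, 39) (q = Pow(Add(10, -49), -1) = Pow(-39, -1) = Rational(-1, 39) ≈ -0.025641)
Mul(Add(q, 128), Function('V')(Pow(-8, -1))) = Mul(Add(Rational(-1, 39), 128), 0) = Mul(Rational(4991, 39), 0) = 0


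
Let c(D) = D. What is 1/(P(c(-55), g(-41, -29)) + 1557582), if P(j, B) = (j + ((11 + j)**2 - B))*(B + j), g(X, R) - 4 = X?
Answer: 1/1381126 ≈ 7.2405e-7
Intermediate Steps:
g(X, R) = 4 + X
P(j, B) = (B + j)*(j + (11 + j)**2 - B) (P(j, B) = (j + (11 + j)**2 - B)*(B + j) = (B + j)*(j + (11 + j)**2 - B))
1/(P(c(-55), g(-41, -29)) + 1557582) = 1/(((-55)**2 - (4 - 41)**2 + (4 - 41)*(11 - 55)**2 - 55*(11 - 55)**2) + 1557582) = 1/((3025 - 1*(-37)**2 - 37*(-44)**2 - 55*(-44)**2) + 1557582) = 1/((3025 - 1*1369 - 37*1936 - 55*1936) + 1557582) = 1/((3025 - 1369 - 71632 - 106480) + 1557582) = 1/(-176456 + 1557582) = 1/1381126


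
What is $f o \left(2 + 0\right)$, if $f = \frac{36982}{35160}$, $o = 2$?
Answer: $\frac{18491}{4395} \approx 4.2073$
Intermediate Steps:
$f = \frac{18491}{17580}$ ($f = 36982 \cdot \frac{1}{35160} = \frac{18491}{17580} \approx 1.0518$)
$f o \left(2 + 0\right) = \frac{18491 \cdot 2 \left(2 + 0\right)}{17580} = \frac{18491 \cdot 2 \cdot 2}{17580} = \frac{18491}{17580} \cdot 4 = \frac{18491}{4395}$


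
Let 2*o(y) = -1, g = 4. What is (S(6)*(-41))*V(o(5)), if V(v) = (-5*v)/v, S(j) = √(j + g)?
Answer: 205*√10 ≈ 648.27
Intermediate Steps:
o(y) = -½ (o(y) = (½)*(-1) = -½)
S(j) = √(4 + j) (S(j) = √(j + 4) = √(4 + j))
V(v) = -5
(S(6)*(-41))*V(o(5)) = (√(4 + 6)*(-41))*(-5) = (√10*(-41))*(-5) = -41*√10*(-5) = 205*√10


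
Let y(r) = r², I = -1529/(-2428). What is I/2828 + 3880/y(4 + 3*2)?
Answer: 1332086141/34331920 ≈ 38.800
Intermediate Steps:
I = 1529/2428 (I = -1529*(-1/2428) = 1529/2428 ≈ 0.62974)
I/2828 + 3880/y(4 + 3*2) = (1529/2428)/2828 + 3880/((4 + 3*2)²) = (1529/2428)*(1/2828) + 3880/((4 + 6)²) = 1529/6866384 + 3880/(10²) = 1529/6866384 + 3880/100 = 1529/6866384 + 3880*(1/100) = 1529/6866384 + 194/5 = 1332086141/34331920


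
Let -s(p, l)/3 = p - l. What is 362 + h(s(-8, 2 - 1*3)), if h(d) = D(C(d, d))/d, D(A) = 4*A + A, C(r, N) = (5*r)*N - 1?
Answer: 18622/21 ≈ 886.76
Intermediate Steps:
C(r, N) = -1 + 5*N*r (C(r, N) = 5*N*r - 1 = -1 + 5*N*r)
D(A) = 5*A
s(p, l) = -3*p + 3*l (s(p, l) = -3*(p - l) = -3*p + 3*l)
h(d) = (-5 + 25*d²)/d (h(d) = (5*(-1 + 5*d*d))/d = (5*(-1 + 5*d²))/d = (-5 + 25*d²)/d)
362 + h(s(-8, 2 - 1*3)) = 362 + (-5/(-3*(-8) + 3*(2 - 1*3)) + 25*(-3*(-8) + 3*(2 - 1*3))) = 362 + (-5/(24 + 3*(2 - 3)) + 25*(24 + 3*(2 - 3))) = 362 + (-5/(24 + 3*(-1)) + 25*(24 + 3*(-1))) = 362 + (-5/(24 - 3) + 25*(24 - 3)) = 362 + (-5/21 + 25*21) = 362 + (-5*1/21 + 525) = 362 + (-5/21 + 525) = 362 + 11020/21 = 18622/21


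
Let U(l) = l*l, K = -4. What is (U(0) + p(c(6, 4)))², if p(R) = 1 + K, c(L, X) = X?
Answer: 9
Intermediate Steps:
U(l) = l²
p(R) = -3 (p(R) = 1 - 4 = -3)
(U(0) + p(c(6, 4)))² = (0² - 3)² = (0 - 3)² = (-3)² = 9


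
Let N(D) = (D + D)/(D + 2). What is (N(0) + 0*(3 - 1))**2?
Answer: 0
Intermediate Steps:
N(D) = 2*D/(2 + D) (N(D) = (2*D)/(2 + D) = 2*D/(2 + D))
(N(0) + 0*(3 - 1))**2 = (2*0/(2 + 0) + 0*(3 - 1))**2 = (2*0/2 + 0*2)**2 = (2*0*(1/2) + 0)**2 = (0 + 0)**2 = 0**2 = 0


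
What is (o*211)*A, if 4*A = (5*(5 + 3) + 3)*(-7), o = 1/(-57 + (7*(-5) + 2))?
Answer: 63511/360 ≈ 176.42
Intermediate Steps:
o = -1/90 (o = 1/(-57 + (-35 + 2)) = 1/(-57 - 33) = 1/(-90) = -1/90 ≈ -0.011111)
A = -301/4 (A = ((5*(5 + 3) + 3)*(-7))/4 = ((5*8 + 3)*(-7))/4 = ((40 + 3)*(-7))/4 = (43*(-7))/4 = (¼)*(-301) = -301/4 ≈ -75.250)
(o*211)*A = -1/90*211*(-301/4) = -211/90*(-301/4) = 63511/360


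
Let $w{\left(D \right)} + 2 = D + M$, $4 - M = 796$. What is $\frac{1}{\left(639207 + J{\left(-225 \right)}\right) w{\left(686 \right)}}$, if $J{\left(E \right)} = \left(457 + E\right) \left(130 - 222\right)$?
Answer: $- \frac{1}{66729204} \approx -1.4986 \cdot 10^{-8}$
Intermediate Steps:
$M = -792$ ($M = 4 - 796 = -792$)
$J{\left(E \right)} = -42044 - 92 E$ ($J{\left(E \right)} = \left(457 + E\right) \left(-92\right) = -42044 - 92 E$)
$w{\left(D \right)} = -794 + D$ ($w{\left(D \right)} = -2 + \left(D - 792\right) = -2 + \left(-792 + D\right) = -794 + D$)
$\frac{1}{\left(639207 + J{\left(-225 \right)}\right) w{\left(686 \right)}} = \frac{1}{\left(639207 - 21344\right) \left(-794 + 686\right)} = \frac{1}{\left(639207 + \left(-42044 + 20700\right)\right) \left(-108\right)} = \frac{1}{639207 - 21344} \left(- \frac{1}{108}\right) = \frac{1}{617863} \left(- \frac{1}{108}\right) = - \frac{1}{66729204}$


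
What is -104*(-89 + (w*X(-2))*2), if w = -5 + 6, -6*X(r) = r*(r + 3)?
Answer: 27560/3 ≈ 9186.7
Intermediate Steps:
X(r) = -r*(3 + r)/6 (X(r) = -r*(r + 3)/6 = -r*(3 + r)/6)
w = 1
-104*(-89 + (w*X(-2))*2) = -104*(-89 + (1*(-⅙*(-2)*(3 - 2)))*2) = -104*(-89 + (1*(-⅙*(-2)*1))*2) = -104*(-89 + (1*(⅓))*2) = -104*(-89 + (⅓)*2) = -104*(-89 + ⅔) = -104*(-265/3) = 27560/3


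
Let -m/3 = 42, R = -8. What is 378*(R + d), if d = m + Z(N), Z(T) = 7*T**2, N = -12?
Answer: 330372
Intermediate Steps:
m = -126 (m = -3*42 = -126)
d = 882 (d = -126 + 7*(-12)**2 = -126 + 7*144 = -126 + 1008 = 882)
378*(R + d) = 378*(-8 + 882) = 378*874 = 330372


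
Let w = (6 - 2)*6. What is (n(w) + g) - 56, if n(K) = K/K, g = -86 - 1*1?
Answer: -142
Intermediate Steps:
w = 24 (w = 4*6 = 24)
g = -87 (g = -86 - 1 = -87)
n(K) = 1
(n(w) + g) - 56 = (1 - 87) - 56 = -86 - 56 = -142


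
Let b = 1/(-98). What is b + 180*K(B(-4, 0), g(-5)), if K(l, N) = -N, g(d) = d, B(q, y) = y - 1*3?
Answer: 88199/98 ≈ 899.99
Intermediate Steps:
B(q, y) = -3 + y (B(q, y) = y - 3 = -3 + y)
b = -1/98 ≈ -0.010204
b + 180*K(B(-4, 0), g(-5)) = -1/98 + 180*(-1*(-5)) = -1/98 + 180*5 = -1/98 + 900 = 88199/98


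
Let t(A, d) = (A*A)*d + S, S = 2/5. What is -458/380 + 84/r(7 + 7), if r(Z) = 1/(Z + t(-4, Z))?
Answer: 760927/38 ≈ 20024.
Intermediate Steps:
S = ⅖ (S = 2*(⅕) = ⅖ ≈ 0.40000)
t(A, d) = ⅖ + d*A² (t(A, d) = (A*A)*d + ⅖ = A²*d + ⅖ = d*A² + ⅖ = ⅖ + d*A²)
r(Z) = 1/(⅖ + 17*Z) (r(Z) = 1/(Z + (⅖ + Z*(-4)²)) = 1/(Z + (⅖ + Z*16)) = 1/(Z + (⅖ + 16*Z)) = 1/(⅖ + 17*Z))
-458/380 + 84/r(7 + 7) = -458/380 + 84/((5/(2 + 85*(7 + 7)))) = -458*1/380 + 84/((5/(2 + 85*14))) = -229/190 + 84/((5/(2 + 1190))) = -229/190 + 84/((5/1192)) = -229/190 + 84/((5*(1/1192))) = -229/190 + 84/(5/1192) = -229/190 + 84*(1192/5) = -229/190 + 100128/5 = 760927/38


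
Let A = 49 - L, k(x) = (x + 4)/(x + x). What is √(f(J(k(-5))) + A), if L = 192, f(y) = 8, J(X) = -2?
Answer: 3*I*√15 ≈ 11.619*I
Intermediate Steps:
k(x) = (4 + x)/(2*x) (k(x) = (4 + x)/((2*x)) = (4 + x)*(1/(2*x)) = (4 + x)/(2*x))
A = -143 (A = 49 - 1*192 = 49 - 192 = -143)
√(f(J(k(-5))) + A) = √(8 - 143) = √(-135) = 3*I*√15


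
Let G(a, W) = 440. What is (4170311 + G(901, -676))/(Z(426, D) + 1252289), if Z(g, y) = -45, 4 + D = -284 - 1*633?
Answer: 4170751/1252244 ≈ 3.3306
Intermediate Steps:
D = -921 (D = -4 + (-284 - 1*633) = -4 + (-284 - 633) = -4 - 917 = -921)
(4170311 + G(901, -676))/(Z(426, D) + 1252289) = (4170311 + 440)/(-45 + 1252289) = 4170751/1252244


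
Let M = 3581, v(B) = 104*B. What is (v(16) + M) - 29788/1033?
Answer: 5388297/1033 ≈ 5216.2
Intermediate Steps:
(v(16) + M) - 29788/1033 = (104*16 + 3581) - 29788/1033 = (1664 + 3581) - 29788*1/1033 = 5245 - 29788/1033 = 5388297/1033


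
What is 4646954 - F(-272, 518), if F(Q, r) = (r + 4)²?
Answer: 4374470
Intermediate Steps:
F(Q, r) = (4 + r)²
4646954 - F(-272, 518) = 4646954 - (4 + 518)² = 4646954 - 1*522² = 4646954 - 1*272484 = 4646954 - 272484 = 4374470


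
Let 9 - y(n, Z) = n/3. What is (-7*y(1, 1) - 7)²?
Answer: 41209/9 ≈ 4578.8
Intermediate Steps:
y(n, Z) = 9 - n/3
(-7*y(1, 1) - 7)² = (-7*(9 - ⅓*1) - 7)² = (-7*(9 - ⅓) - 7)² = (-7*26/3 - 7)² = (-182/3 - 7)² = (-203/3)² = 41209/9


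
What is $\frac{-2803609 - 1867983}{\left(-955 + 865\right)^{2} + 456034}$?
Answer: $- \frac{2335796}{232067} \approx -10.065$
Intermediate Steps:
$\frac{-2803609 - 1867983}{\left(-955 + 865\right)^{2} + 456034} = - \frac{4671592}{\left(-90\right)^{2} + 456034} = - \frac{4671592}{8100 + 456034} = - \frac{4671592}{464134} = \left(-4671592\right) \frac{1}{464134} = - \frac{2335796}{232067}$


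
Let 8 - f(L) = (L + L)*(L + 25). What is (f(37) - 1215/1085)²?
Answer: 988240774609/47089 ≈ 2.0987e+7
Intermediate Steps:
f(L) = 8 - 2*L*(25 + L) (f(L) = 8 - (L + L)*(L + 25) = 8 - 2*L*(25 + L))
(f(37) - 1215/1085)² = ((8 - 50*37 - 2*37²) - 1215/1085)² = ((8 - 1850 - 2*1369) - 1215*1/1085)² = ((8 - 1850 - 2738) - 243/217)² = (-4580 - 243/217)² = (-994103/217)² = 988240774609/47089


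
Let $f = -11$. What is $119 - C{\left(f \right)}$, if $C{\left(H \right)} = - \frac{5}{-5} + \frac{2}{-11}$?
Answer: $\frac{1300}{11} \approx 118.18$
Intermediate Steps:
$C{\left(H \right)} = \frac{9}{11}$ ($C{\left(H \right)} = \left(-5\right) \left(- \frac{1}{5}\right) + 2 \left(- \frac{1}{11}\right) = 1 - \frac{2}{11} = \frac{9}{11}$)
$119 - C{\left(f \right)} = 119 - \frac{9}{11} = \frac{1300}{11}$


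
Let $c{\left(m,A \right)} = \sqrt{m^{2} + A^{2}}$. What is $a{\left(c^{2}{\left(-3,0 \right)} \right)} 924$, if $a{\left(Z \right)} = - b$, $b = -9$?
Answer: $8316$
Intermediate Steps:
$c{\left(m,A \right)} = \sqrt{A^{2} + m^{2}}$
$a{\left(Z \right)} = 9$ ($a{\left(Z \right)} = \left(-1\right) \left(-9\right) = 9$)
$a{\left(c^{2}{\left(-3,0 \right)} \right)} 924 = 9 \cdot 924 = 8316$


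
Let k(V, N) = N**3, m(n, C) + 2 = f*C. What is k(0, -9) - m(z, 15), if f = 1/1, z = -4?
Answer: -742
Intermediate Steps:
f = 1 (f = 1*1 = 1)
m(n, C) = -2 + C (m(n, C) = -2 + 1*C = -2 + C)
k(0, -9) - m(z, 15) = (-9)**3 - (-2 + 15) = -729 - 1*13 = -729 - 13 = -742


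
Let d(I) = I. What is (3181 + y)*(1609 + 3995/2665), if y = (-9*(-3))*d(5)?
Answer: 2846441136/533 ≈ 5.3404e+6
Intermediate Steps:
y = 135 (y = -9*(-3)*5 = 27*5 = 135)
(3181 + y)*(1609 + 3995/2665) = (3181 + 135)*(1609 + 3995/2665) = 3316*(1609 + 3995*(1/2665)) = 3316*(1609 + 799/533) = 3316*(858396/533) = 2846441136/533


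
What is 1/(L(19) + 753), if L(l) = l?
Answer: 1/772 ≈ 0.0012953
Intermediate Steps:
1/(L(19) + 753) = 1/(19 + 753) = 1/772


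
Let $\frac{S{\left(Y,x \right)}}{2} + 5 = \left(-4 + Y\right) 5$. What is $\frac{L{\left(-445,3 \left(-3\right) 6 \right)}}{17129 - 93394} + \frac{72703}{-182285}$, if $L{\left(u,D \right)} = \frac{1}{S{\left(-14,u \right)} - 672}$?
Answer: $- \frac{955905260001}{2396698856510} \approx -0.39884$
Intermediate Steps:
$S{\left(Y,x \right)} = -50 + 10 Y$ ($S{\left(Y,x \right)} = -10 + 2 \left(-4 + Y\right) 5 = -10 + 2 \left(-20 + 5 Y\right) = -10 + \left(-40 + 10 Y\right) = -50 + 10 Y$)
$L{\left(u,D \right)} = - \frac{1}{862}$ ($L{\left(u,D \right)} = \frac{1}{\left(-50 + 10 \left(-14\right)\right) - 672} = \frac{1}{\left(-50 - 140\right) - 672} = \frac{1}{-190 - 672} = \frac{1}{-862} = - \frac{1}{862}$)
$\frac{L{\left(-445,3 \left(-3\right) 6 \right)}}{17129 - 93394} + \frac{72703}{-182285} = - \frac{1}{862 \left(17129 - 93394\right)} + \frac{72703}{-182285} = - \frac{1}{862 \left(17129 - 93394\right)} + 72703 \left(- \frac{1}{182285}\right) = - \frac{1}{862 \left(-76265\right)} - \frac{72703}{182285} = \left(- \frac{1}{862}\right) \left(- \frac{1}{76265}\right) - \frac{72703}{182285} = \frac{1}{65740430} - \frac{72703}{182285} = - \frac{955905260001}{2396698856510}$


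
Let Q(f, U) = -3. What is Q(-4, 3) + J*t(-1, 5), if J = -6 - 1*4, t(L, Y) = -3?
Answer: 27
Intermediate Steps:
J = -10 (J = -6 - 4 = -10)
Q(-4, 3) + J*t(-1, 5) = -3 - 10*(-3) = -3 + 30 = 27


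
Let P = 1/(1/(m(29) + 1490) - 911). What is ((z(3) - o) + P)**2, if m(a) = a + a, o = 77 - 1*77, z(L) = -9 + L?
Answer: 71620845668100/1988740191529 ≈ 36.013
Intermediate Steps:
o = 0 (o = 77 - 77 = 0)
m(a) = 2*a
P = -1548/1410227 (P = 1/(1/(2*29 + 1490) - 911) = 1/(1/(58 + 1490) - 911) = 1/(1/1548 - 911) = 1/(-1410227/1548) = -1548/1410227 ≈ -0.0010977)
((z(3) - o) + P)**2 = (((-9 + 3) - 1*0) - 1548/1410227)**2 = ((-6 + 0) - 1548/1410227)**2 = (-6 - 1548/1410227)**2 = (-8462910/1410227)**2 = 71620845668100/1988740191529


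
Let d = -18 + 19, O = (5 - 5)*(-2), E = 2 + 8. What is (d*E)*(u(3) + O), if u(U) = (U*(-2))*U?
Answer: -180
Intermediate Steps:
u(U) = -2*U**2 (u(U) = (-2*U)*U = -2*U**2)
E = 10
O = 0 (O = 0*(-2) = 0)
d = 1
(d*E)*(u(3) + O) = (1*10)*(-2*3**2 + 0) = 10*(-2*9 + 0) = 10*(-18 + 0) = 10*(-18) = -180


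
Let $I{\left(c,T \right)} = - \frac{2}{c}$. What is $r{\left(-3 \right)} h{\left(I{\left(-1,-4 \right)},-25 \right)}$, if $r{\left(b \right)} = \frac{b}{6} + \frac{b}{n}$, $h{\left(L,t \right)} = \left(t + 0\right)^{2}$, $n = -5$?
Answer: $\frac{125}{2} \approx 62.5$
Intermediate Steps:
$h{\left(L,t \right)} = t^{2}$
$r{\left(b \right)} = - \frac{b}{30}$ ($r{\left(b \right)} = \frac{b}{6} + \frac{b}{-5} = b \frac{1}{6} + b \left(- \frac{1}{5}\right) = \frac{b}{6} - \frac{b}{5} = - \frac{b}{30}$)
$r{\left(-3 \right)} h{\left(I{\left(-1,-4 \right)},-25 \right)} = \left(- \frac{1}{30}\right) \left(-3\right) \left(-25\right)^{2} = \frac{1}{10} \cdot 625 = \frac{125}{2}$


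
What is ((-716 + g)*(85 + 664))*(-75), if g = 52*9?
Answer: 13931400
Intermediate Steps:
g = 468
((-716 + g)*(85 + 664))*(-75) = ((-716 + 468)*(85 + 664))*(-75) = -248*749*(-75) = -185752*(-75) = 13931400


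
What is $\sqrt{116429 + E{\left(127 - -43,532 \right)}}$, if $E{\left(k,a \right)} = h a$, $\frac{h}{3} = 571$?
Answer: $\sqrt{1027745} \approx 1013.8$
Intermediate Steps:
$h = 1713$ ($h = 3 \cdot 571 = 1713$)
$E{\left(k,a \right)} = 1713 a$
$\sqrt{116429 + E{\left(127 - -43,532 \right)}} = \sqrt{116429 + 1713 \cdot 532} = \sqrt{116429 + 911316} = \sqrt{1027745}$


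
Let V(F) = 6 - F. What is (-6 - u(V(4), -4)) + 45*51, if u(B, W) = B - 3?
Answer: 2290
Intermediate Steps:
u(B, W) = -3 + B
(-6 - u(V(4), -4)) + 45*51 = (-6 - (-3 + (6 - 1*4))) + 45*51 = (-6 - (-3 + (6 - 4))) + 2295 = (-6 - (-3 + 2)) + 2295 = (-6 - 1*(-1)) + 2295 = (-6 + 1) + 2295 = -5 + 2295 = 2290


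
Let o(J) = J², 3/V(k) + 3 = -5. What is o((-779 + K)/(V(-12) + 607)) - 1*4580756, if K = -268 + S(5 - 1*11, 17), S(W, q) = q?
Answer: -107884106338804/23551609 ≈ -4.5808e+6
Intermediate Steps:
V(k) = -3/8 (V(k) = 3/(-3 - 5) = 3/(-8) = 3*(-⅛) = -3/8)
K = -251 (K = -268 + 17 = -251)
o((-779 + K)/(V(-12) + 607)) - 1*4580756 = ((-779 - 251)/(-3/8 + 607))² - 1*4580756 = (-1030/4853/8)² - 4580756 = (-1030*8/4853)² - 4580756 = (-8240/4853)² - 4580756 = 67897600/23551609 - 4580756 = -107884106338804/23551609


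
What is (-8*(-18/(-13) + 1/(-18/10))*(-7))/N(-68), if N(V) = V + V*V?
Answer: 1358/133263 ≈ 0.010190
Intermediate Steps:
N(V) = V + V²
(-8*(-18/(-13) + 1/(-18/10))*(-7))/N(-68) = (-8*(-18/(-13) + 1/(-18/10))*(-7))/((-68*(1 - 68))) = (-8*(-18*(-1/13) + 1/(-18*⅒))*(-7))/((-68*(-67))) = (-8*(18/13 + 1/(-9/5))*(-7))/4556 = (-8*(18/13 + 1*(-5/9))*(-7))*(1/4556) = (-8*(18/13 - 5/9)*(-7))*(1/4556) = (-8*97/117*(-7))*(1/4556) = -776/117*(-7)*(1/4556) = (5432/117)*(1/4556) = 1358/133263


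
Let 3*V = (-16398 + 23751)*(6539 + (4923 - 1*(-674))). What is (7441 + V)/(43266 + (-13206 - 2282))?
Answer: 29752777/27778 ≈ 1071.1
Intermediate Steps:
V = 29745336 (V = ((-16398 + 23751)*(6539 + (4923 - 1*(-674))))/3 = (7353*(6539 + (4923 + 674)))/3 = (7353*(6539 + 5597))/3 = (7353*12136)/3 = (⅓)*89236008 = 29745336)
(7441 + V)/(43266 + (-13206 - 2282)) = (7441 + 29745336)/(43266 + (-13206 - 2282)) = 29752777/(43266 - 15488) = 29752777/27778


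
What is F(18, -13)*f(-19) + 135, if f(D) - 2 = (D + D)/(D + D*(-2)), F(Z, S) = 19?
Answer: 135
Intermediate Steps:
f(D) = 0 (f(D) = 2 + (D + D)/(D + D*(-2)) = 2 + (2*D)/(D - 2*D) = 2 + (2*D)/((-D)) = 2 + (2*D)*(-1/D) = 2 - 2 = 0)
F(18, -13)*f(-19) + 135 = 19*0 + 135 = 0 + 135 = 135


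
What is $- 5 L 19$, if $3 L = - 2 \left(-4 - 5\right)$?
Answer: $-570$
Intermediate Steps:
$L = 6$ ($L = \frac{\left(-2\right) \left(-4 - 5\right)}{3} = \frac{\left(-2\right) \left(-9\right)}{3} = \frac{1}{3} \cdot 18 = 6$)
$- 5 L 19 = \left(-5\right) 6 \cdot 19 = \left(-30\right) 19 = -570$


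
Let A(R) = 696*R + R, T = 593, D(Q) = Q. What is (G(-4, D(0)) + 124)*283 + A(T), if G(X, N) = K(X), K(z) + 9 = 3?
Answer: 446715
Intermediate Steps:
K(z) = -6 (K(z) = -9 + 3 = -6)
G(X, N) = -6
A(R) = 697*R
(G(-4, D(0)) + 124)*283 + A(T) = (-6 + 124)*283 + 697*593 = 118*283 + 413321 = 33394 + 413321 = 446715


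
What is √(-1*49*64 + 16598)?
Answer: √13462 ≈ 116.03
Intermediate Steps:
√(-1*49*64 + 16598) = √(-49*64 + 16598) = √(-3136 + 16598) = √13462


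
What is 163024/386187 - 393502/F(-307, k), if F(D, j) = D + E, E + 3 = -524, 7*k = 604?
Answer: 25350219815/53679993 ≈ 472.25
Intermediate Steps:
k = 604/7 (k = (1/7)*604 = 604/7 ≈ 86.286)
E = -527 (E = -3 - 524 = -527)
F(D, j) = -527 + D (F(D, j) = D - 527 = -527 + D)
163024/386187 - 393502/F(-307, k) = 163024/386187 - 393502/(-527 - 307) = 163024*(1/386187) - 393502/(-834) = 163024/386187 - 393502*(-1/834) = 163024/386187 + 196751/417 = 25350219815/53679993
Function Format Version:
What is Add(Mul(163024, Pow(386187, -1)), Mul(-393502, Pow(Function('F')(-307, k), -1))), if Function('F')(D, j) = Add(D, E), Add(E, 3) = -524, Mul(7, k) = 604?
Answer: Rational(25350219815, 53679993) ≈ 472.25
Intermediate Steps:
k = Rational(604, 7) (k = Mul(Rational(1, 7), 604) = Rational(604, 7) ≈ 86.286)
E = -527 (E = Add(-3, -524) = -527)
Function('F')(D, j) = Add(-527, D) (Function('F')(D, j) = Add(D, -527) = Add(-527, D))
Add(Mul(163024, Pow(386187, -1)), Mul(-393502, Pow(Function('F')(-307, k), -1))) = Add(Mul(163024, Pow(386187, -1)), Mul(-393502, Pow(Add(-527, -307), -1))) = Add(Mul(163024, Rational(1, 386187)), Mul(-393502, Pow(-834, -1))) = Add(Rational(163024, 386187), Mul(-393502, Rational(-1, 834))) = Add(Rational(163024, 386187), Rational(196751, 417)) = Rational(25350219815, 53679993)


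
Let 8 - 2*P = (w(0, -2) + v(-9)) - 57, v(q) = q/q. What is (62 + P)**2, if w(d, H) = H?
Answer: 9025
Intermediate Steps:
v(q) = 1
P = 33 (P = 4 - ((-2 + 1) - 57)/2 = 4 - (-1 - 57)/2 = 4 - 1/2*(-58) = 4 + 29 = 33)
(62 + P)**2 = (62 + 33)**2 = 95**2 = 9025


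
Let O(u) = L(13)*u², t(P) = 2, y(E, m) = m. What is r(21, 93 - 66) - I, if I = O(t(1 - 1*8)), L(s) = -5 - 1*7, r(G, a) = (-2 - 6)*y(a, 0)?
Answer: 48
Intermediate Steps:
r(G, a) = 0 (r(G, a) = (-2 - 6)*0 = -8*0 = 0)
L(s) = -12 (L(s) = -5 - 7 = -12)
O(u) = -12*u²
I = -48 (I = -12*2² = -12*4 = -48)
r(21, 93 - 66) - I = 0 - 1*(-48) = 0 + 48 = 48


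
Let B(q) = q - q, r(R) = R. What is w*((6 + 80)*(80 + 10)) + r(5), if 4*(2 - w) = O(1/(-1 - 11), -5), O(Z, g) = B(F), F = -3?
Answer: 15485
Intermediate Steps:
B(q) = 0
O(Z, g) = 0
w = 2 (w = 2 - 1/4*0 = 2 + 0 = 2)
w*((6 + 80)*(80 + 10)) + r(5) = 2*((6 + 80)*(80 + 10)) + 5 = 2*(86*90) + 5 = 2*7740 + 5 = 15480 + 5 = 15485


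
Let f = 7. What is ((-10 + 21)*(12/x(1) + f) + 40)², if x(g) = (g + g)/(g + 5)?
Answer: 263169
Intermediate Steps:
x(g) = 2*g/(5 + g) (x(g) = (2*g)/(5 + g) = 2*g/(5 + g))
((-10 + 21)*(12/x(1) + f) + 40)² = ((-10 + 21)*(12/((2*1/(5 + 1))) + 7) + 40)² = (11*(12/((2*1/6)) + 7) + 40)² = (11*(12/((2*1*(⅙))) + 7) + 40)² = (11*(12/(⅓) + 7) + 40)² = (11*(12*3 + 7) + 40)² = (11*(36 + 7) + 40)² = (11*43 + 40)² = (473 + 40)² = 513² = 263169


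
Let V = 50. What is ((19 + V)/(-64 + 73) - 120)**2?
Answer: 113569/9 ≈ 12619.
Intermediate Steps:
((19 + V)/(-64 + 73) - 120)**2 = ((19 + 50)/(-64 + 73) - 120)**2 = (69/9 - 120)**2 = (69*(1/9) - 120)**2 = (23/3 - 120)**2 = (-337/3)**2 = 113569/9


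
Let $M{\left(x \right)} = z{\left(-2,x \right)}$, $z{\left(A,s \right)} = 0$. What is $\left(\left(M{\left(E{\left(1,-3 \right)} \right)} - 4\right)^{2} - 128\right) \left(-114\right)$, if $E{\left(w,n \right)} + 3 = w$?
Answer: $12768$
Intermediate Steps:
$E{\left(w,n \right)} = -3 + w$
$M{\left(x \right)} = 0$
$\left(\left(M{\left(E{\left(1,-3 \right)} \right)} - 4\right)^{2} - 128\right) \left(-114\right) = \left(\left(0 - 4\right)^{2} - 128\right) \left(-114\right) = \left(\left(-4\right)^{2} - 128\right) \left(-114\right) = \left(16 - 128\right) \left(-114\right) = \left(-112\right) \left(-114\right) = 12768$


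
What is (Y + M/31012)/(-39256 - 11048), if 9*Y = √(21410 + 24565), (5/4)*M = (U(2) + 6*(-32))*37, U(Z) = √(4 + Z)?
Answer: 37/10156430 - 37*√6/1950034560 - 5*√1839/452736 ≈ -0.00047001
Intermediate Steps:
M = -28416/5 + 148*√6/5 (M = 4*((√(4 + 2) + 6*(-32))*37)/5 = 4*((√6 - 192)*37)/5 = 4*((-192 + √6)*37)/5 = 4*(-7104 + 37*√6)/5 = -28416/5 + 148*√6/5 ≈ -5610.7)
Y = 5*√1839/9 (Y = √(21410 + 24565)/9 = √45975/9 = (5*√1839)/9 = 5*√1839/9 ≈ 23.824)
(Y + M/31012)/(-39256 - 11048) = (5*√1839/9 + (-28416/5 + 148*√6/5)/31012)/(-39256 - 11048) = (5*√1839/9 + (-28416/5 + 148*√6/5)*(1/31012))/(-50304) = (5*√1839/9 + (-7104/38765 + 37*√6/38765))*(-1/50304) = (-7104/38765 + 5*√1839/9 + 37*√6/38765)*(-1/50304) = 37/10156430 - 37*√6/1950034560 - 5*√1839/452736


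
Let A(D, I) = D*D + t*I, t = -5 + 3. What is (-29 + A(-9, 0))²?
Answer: 2704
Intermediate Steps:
t = -2
A(D, I) = D² - 2*I (A(D, I) = D*D - 2*I = D² - 2*I)
(-29 + A(-9, 0))² = (-29 + ((-9)² - 2*0))² = (-29 + (81 + 0))² = (-29 + 81)² = 52² = 2704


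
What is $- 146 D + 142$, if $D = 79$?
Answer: $-11392$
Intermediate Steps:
$- 146 D + 142 = \left(-146\right) 79 + 142 = -11534 + 142 = -11392$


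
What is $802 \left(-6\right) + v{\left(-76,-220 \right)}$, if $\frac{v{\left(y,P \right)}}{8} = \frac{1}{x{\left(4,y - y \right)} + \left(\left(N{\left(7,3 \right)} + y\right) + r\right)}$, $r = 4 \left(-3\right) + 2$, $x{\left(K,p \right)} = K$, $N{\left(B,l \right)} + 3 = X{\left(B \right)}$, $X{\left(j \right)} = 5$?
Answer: $- \frac{48121}{10} \approx -4812.1$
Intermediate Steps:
$N{\left(B,l \right)} = 2$ ($N{\left(B,l \right)} = -3 + 5 = 2$)
$r = -10$ ($r = -12 + 2 = -10$)
$v{\left(y,P \right)} = \frac{8}{-4 + y}$ ($v{\left(y,P \right)} = \frac{8}{4 + \left(\left(2 + y\right) - 10\right)} = \frac{8}{4 + \left(-8 + y\right)} = \frac{8}{-4 + y}$)
$802 \left(-6\right) + v{\left(-76,-220 \right)} = 802 \left(-6\right) + \frac{8}{-4 - 76} = -4812 + \frac{8}{-80} = -4812 + 8 \left(- \frac{1}{80}\right) = -4812 - \frac{1}{10} = - \frac{48121}{10}$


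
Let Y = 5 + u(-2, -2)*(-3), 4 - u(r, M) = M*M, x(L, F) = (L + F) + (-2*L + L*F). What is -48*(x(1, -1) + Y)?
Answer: -96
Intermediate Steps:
x(L, F) = F - L + F*L (x(L, F) = (F + L) + (-2*L + F*L) = F - L + F*L)
u(r, M) = 4 - M² (u(r, M) = 4 - M*M = 4 - M²)
Y = 5 (Y = 5 + (4 - 1*(-2)²)*(-3) = 5 + (4 - 1*4)*(-3) = 5 + (4 - 4)*(-3) = 5 + 0*(-3) = 5 + 0 = 5)
-48*(x(1, -1) + Y) = -48*((-1 - 1*1 - 1*1) + 5) = -48*((-1 - 1 - 1) + 5) = -48*(-3 + 5) = -48*2 = -96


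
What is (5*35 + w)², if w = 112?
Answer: 82369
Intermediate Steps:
(5*35 + w)² = (5*35 + 112)² = (175 + 112)² = 287² = 82369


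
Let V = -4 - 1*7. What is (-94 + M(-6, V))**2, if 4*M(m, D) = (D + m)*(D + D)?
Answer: 1/4 ≈ 0.25000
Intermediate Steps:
V = -11 (V = -4 - 7 = -11)
M(m, D) = D*(D + m)/2 (M(m, D) = ((D + m)*(D + D))/4 = ((D + m)*(2*D))/4 = (2*D*(D + m))/4 = D*(D + m)/2)
(-94 + M(-6, V))**2 = (-94 + (1/2)*(-11)*(-11 - 6))**2 = (-94 + (1/2)*(-11)*(-17))**2 = (-94 + 187/2)**2 = (-1/2)**2 = 1/4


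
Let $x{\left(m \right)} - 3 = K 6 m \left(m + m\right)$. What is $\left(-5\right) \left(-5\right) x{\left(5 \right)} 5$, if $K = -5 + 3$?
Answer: $-74625$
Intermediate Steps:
$K = -2$
$x{\left(m \right)} = 3 - 24 m^{2}$ ($x{\left(m \right)} = 3 + \left(-2\right) 6 m \left(m + m\right) = 3 - 12 m 2 m = 3 - 12 \cdot 2 m^{2} = 3 - 24 m^{2}$)
$\left(-5\right) \left(-5\right) x{\left(5 \right)} 5 = \left(-5\right) \left(-5\right) \left(3 - 24 \cdot 5^{2}\right) 5 = 25 \left(3 - 600\right) 5 = 25 \left(-597\right) 5 = \left(-14925\right) 5 = -74625$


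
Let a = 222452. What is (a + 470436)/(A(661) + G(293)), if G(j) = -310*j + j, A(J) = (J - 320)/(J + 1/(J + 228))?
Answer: -407161775440/53201954161 ≈ -7.6531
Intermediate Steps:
A(J) = (-320 + J)/(J + 1/(228 + J))
G(j) = -309*j
(a + 470436)/(A(661) + G(293)) = (222452 + 470436)/((-72960 + 661² - 92*661)/(1 + 661² + 228*661) - 309*293) = 692888/((-72960 + 436921 - 60812)/(1 + 436921 + 150708) - 90537) = 692888/(303149/587630 - 90537) = 692888/(-53201954161/587630) = 692888*(-587630/53201954161) = -407161775440/53201954161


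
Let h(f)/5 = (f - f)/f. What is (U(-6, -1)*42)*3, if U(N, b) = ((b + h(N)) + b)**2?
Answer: 504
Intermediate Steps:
h(f) = 0 (h(f) = 5*((f - f)/f) = 5*(0/f) = 5*0 = 0)
U(N, b) = 4*b**2 (U(N, b) = ((b + 0) + b)**2 = (b + b)**2 = (2*b)**2 = 4*b**2)
(U(-6, -1)*42)*3 = ((4*(-1)**2)*42)*3 = ((4*1)*42)*3 = (4*42)*3 = 168*3 = 504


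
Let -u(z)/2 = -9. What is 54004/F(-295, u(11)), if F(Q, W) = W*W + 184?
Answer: 13501/127 ≈ 106.31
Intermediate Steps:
u(z) = 18 (u(z) = -2*(-9) = 18)
F(Q, W) = 184 + W**2 (F(Q, W) = W**2 + 184 = 184 + W**2)
54004/F(-295, u(11)) = 54004/(184 + 18**2) = 54004/(184 + 324) = 54004/508 = 54004*(1/508) = 13501/127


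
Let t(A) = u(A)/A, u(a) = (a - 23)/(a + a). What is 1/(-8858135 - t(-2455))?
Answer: -6027025/53388201097136 ≈ -1.1289e-7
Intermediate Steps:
u(a) = (-23 + a)/(2*a) (u(a) = (-23 + a)/((2*a)) = (-23 + a)*(1/(2*a)) = (-23 + a)/(2*a))
t(A) = (-23 + A)/(2*A²) (t(A) = ((-23 + A)/(2*A))/A = (-23 + A)/(2*A²))
1/(-8858135 - t(-2455)) = 1/(-8858135 - (-23 - 2455)/(2*(-2455)²)) = 1/(-8858135 - (-2478)/(2*6027025)) = 1/(-8858135 - 1*(-1239/6027025)) = 1/(-8858135 + 1239/6027025) = 1/(-53388201097136/6027025) = -6027025/53388201097136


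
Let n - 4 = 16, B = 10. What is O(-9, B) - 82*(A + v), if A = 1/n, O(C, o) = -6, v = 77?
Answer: -63241/10 ≈ -6324.1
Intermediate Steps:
n = 20 (n = 4 + 16 = 20)
A = 1/20 ≈ 0.050000
O(-9, B) - 82*(A + v) = -6 - 82*(1/20 + 77) = -6 - 82*1541/20 = -6 - 63181/10 = -63241/10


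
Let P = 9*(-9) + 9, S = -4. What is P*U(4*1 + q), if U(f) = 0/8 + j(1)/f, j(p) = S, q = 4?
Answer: 36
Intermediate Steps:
j(p) = -4
U(f) = -4/f (U(f) = 0/8 - 4/f = 0*(⅛) - 4/f = 0 - 4/f = -4/f)
P = -72 (P = -81 + 9 = -72)
P*U(4*1 + q) = -(-288)/(4*1 + 4) = -(-288)/(4 + 4) = -(-288)/8 = -72*(-½) = 36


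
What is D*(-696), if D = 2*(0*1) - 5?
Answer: 3480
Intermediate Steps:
D = -5 (D = 2*0 - 5 = 0 - 5 = -5)
D*(-696) = -5*(-696) = 3480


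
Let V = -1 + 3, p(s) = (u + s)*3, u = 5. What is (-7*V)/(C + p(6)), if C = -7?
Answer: -7/13 ≈ -0.53846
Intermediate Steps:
p(s) = 15 + 3*s (p(s) = (5 + s)*3 = 15 + 3*s)
V = 2
(-7*V)/(C + p(6)) = (-7*2)/(-7 + (15 + 3*6)) = -14/(-7 + (15 + 18)) = -14/(-7 + 33) = -14/26 = -14*1/26 = -7/13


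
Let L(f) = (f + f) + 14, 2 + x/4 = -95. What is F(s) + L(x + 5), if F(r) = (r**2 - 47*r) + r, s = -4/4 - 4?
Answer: -497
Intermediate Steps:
x = -388 (x = -8 + 4*(-95) = -8 - 380 = -388)
s = -5 (s = (1/4)*(-4) - 4 = -1 - 4 = -5)
F(r) = r**2 - 46*r
L(f) = 14 + 2*f (L(f) = 2*f + 14 = 14 + 2*f)
F(s) + L(x + 5) = -5*(-46 - 5) + (14 + 2*(-388 + 5)) = -5*(-51) + (14 + 2*(-383)) = 255 + (14 - 766) = 255 - 752 = -497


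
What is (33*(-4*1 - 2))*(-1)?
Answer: 198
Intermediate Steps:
(33*(-4*1 - 2))*(-1) = (33*(-4 - 2))*(-1) = (33*(-6))*(-1) = -198*(-1) = 198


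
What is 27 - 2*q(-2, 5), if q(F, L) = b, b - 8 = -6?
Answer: 23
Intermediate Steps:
b = 2 (b = 8 - 6 = 2)
q(F, L) = 2
27 - 2*q(-2, 5) = 27 - 2*2 = 27 - 4 = 23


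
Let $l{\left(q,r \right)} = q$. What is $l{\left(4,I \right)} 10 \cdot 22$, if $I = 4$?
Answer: $880$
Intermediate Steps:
$l{\left(4,I \right)} 10 \cdot 22 = 4 \cdot 10 \cdot 22 = 40 \cdot 22 = 880$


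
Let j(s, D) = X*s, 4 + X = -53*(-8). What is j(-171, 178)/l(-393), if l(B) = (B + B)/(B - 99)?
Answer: -5889240/131 ≈ -44956.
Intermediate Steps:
X = 420 (X = -4 - 53*(-8) = -4 + 424 = 420)
l(B) = 2*B/(-99 + B) (l(B) = (2*B)/(-99 + B) = 2*B/(-99 + B))
j(s, D) = 420*s
j(-171, 178)/l(-393) = (420*(-171))/((2*(-393)/(-99 - 393))) = -71820/(2*(-393)/(-492)) = -71820/(2*(-393)*(-1/492)) = -71820/131/82 = -71820*82/131 = -5889240/131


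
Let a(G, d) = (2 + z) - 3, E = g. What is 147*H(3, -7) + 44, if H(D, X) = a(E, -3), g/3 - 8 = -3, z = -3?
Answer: -544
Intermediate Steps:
g = 15 (g = 24 + 3*(-3) = 24 - 9 = 15)
E = 15
a(G, d) = -4 (a(G, d) = (2 - 3) - 3 = -1 - 3 = -4)
H(D, X) = -4
147*H(3, -7) + 44 = 147*(-4) + 44 = -588 + 44 = -544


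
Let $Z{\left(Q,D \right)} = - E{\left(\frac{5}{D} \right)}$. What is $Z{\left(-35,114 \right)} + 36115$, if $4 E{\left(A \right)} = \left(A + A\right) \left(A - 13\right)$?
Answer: $\frac{938708465}{25992} \approx 36115.0$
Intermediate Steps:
$E{\left(A \right)} = \frac{A \left(-13 + A\right)}{2}$ ($E{\left(A \right)} = \frac{\left(A + A\right) \left(A - 13\right)}{4} = \frac{2 A \left(-13 + A\right)}{4} = \frac{A \left(-13 + A\right)}{2}$)
$Z{\left(Q,D \right)} = - \frac{5 \left(-13 + \frac{5}{D}\right)}{2 D}$ ($Z{\left(Q,D \right)} = - \frac{\frac{5}{D} \left(-13 + \frac{5}{D}\right)}{2} = - \frac{5 \left(-13 + \frac{5}{D}\right)}{2 D}$)
$Z{\left(-35,114 \right)} + 36115 = \frac{5 \left(-5 + 13 \cdot 114\right)}{2 \cdot 12996} + 36115 = \frac{5}{2} \cdot \frac{1}{12996} \left(-5 + 1482\right) + 36115 = \frac{5}{2} \cdot \frac{1}{12996} \cdot 1477 + 36115 = \frac{7385}{25992} + 36115 = \frac{938708465}{25992}$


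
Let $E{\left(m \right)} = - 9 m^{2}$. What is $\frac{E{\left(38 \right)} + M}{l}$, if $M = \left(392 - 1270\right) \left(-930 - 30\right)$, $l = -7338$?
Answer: $- \frac{138314}{1223} \approx -113.09$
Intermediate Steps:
$M = 842880$ ($M = \left(-878\right) \left(-960\right) = 842880$)
$\frac{E{\left(38 \right)} + M}{l} = \frac{- 9 \cdot 38^{2} + 842880}{-7338} = \left(\left(-9\right) 1444 + 842880\right) \left(- \frac{1}{7338}\right) = \left(-12996 + 842880\right) \left(- \frac{1}{7338}\right) = 829884 \left(- \frac{1}{7338}\right) = - \frac{138314}{1223}$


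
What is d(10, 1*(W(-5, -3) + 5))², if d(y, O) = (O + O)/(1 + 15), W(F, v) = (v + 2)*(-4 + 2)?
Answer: 49/64 ≈ 0.76563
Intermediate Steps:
W(F, v) = -4 - 2*v (W(F, v) = (2 + v)*(-2) = -4 - 2*v)
d(y, O) = O/8 (d(y, O) = (2*O)/16 = (2*O)*(1/16) = O/8)
d(10, 1*(W(-5, -3) + 5))² = ((1*((-4 - 2*(-3)) + 5))/8)² = ((1*((-4 + 6) + 5))/8)² = ((1*(2 + 5))/8)² = ((1*7)/8)² = ((⅛)*7)² = (7/8)² = 49/64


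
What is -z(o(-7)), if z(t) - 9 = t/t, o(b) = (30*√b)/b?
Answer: -10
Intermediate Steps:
o(b) = 30/√b
z(t) = 10 (z(t) = 9 + t/t = 9 + 1 = 10)
-z(o(-7)) = -1*10 = -10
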